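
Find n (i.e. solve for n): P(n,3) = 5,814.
19
P(n,3) = n(n−1)(n−2) is increasing in n; n(n−1)(n−2) ≈ (n−1)^3 = 5,814 gives n ≈ 19.0. Check: P(17,3) = 4,080, P(18,3) = 4,896, P(19,3) = 5,814 ✓. So n = 19.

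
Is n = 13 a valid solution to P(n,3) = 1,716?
Yes

Reasoning: P(13,3) = 13·12·11 = 1,716, which equals 1,716.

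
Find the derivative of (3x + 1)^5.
15(3x + 1)^4

Chain rule: 5(3x+1)^{4} × 3 = 15(3x+1)^{4}.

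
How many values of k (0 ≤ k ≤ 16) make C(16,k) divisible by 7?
8

Reasoning: Checking C(16,k) mod 7 for k = 0..16: divisible at k = 3, 4, 5, 6, 10, 11, 12, 13. That's 8 values.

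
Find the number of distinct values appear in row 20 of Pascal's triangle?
11

Solution: Row 20 has entries C(20,0)..C(20,20); by symmetry C(20,k)=C(20,20-k), giving 11 distinct values.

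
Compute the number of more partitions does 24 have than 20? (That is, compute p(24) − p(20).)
948
Pentagonal recurrence p(n) = p(n−1) + p(n−2) − p(n−5) − p(n−7) + …: p(24) = p(23) + p(22) − p(19) − p(17) + p(12) + p(9) − p(2) = 1,255 + 1,002 − 490 − 297 + 77 + 30 − 2 = 1,575.
p(20) = p(19) + p(18) − p(15) − p(13) + p(8) + p(5) = 490 + 385 − 176 − 101 + 22 + 7 = 627.
Difference = 1,575 − 627 = 948.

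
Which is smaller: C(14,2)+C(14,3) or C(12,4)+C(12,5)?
C(14,2)+C(14,3)

Reasoning: First=455, Second=1,287.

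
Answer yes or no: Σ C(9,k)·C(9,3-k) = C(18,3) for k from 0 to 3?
Vandermonde's identity gives C(18,3) = 816; RHS C(18,3) = 816.
Final answer: Yes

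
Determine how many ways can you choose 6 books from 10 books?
210

Reasoning: C(10,6) = 10! / (6! × (10-6)!)
         = 10! / (6! × 4!)
         = 210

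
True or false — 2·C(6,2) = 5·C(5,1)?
False

Reasoning: Absorption identity k·C(n,k) = n·C(n-1,k-1). LHS = 2·15 = 30; RHS = 5·5 = 25.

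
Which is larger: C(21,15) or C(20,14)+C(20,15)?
Equal

Reasoning: By Pascal's identity: C(21,15) = C(20,14)+C(20,15) = 54,264. Equal.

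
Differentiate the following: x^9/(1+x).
(9x^8(1+x) - x^9)/(1+x)²

Solution: Quotient rule: [9x^{8}(1+x) - x^9]/(1+x)².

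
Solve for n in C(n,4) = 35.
C(n,4) = n(n−1)(n−2)(n−3)/4! is increasing in n, and n(n−1)(n−2)(n−3) = 4!·35 = 840 ≈ (n−1.5)^4 gives n ≈ 6.9. Check: C(5,4) = 5, C(6,4) = 15, C(7,4) = 35 ✓. So n = 7.

Answer: 7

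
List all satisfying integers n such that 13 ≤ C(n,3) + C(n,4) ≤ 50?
C(4,3)+C(4,4)=5; C(5,3)+C(5,4)=15; C(6,3)+C(6,4)=35; C(7,3)+C(7,4)=70. So valid n = 5, 6.
Final answer: 5, 6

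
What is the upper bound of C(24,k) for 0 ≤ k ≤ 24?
2,704,156

Working:
Maximum at k = 12: C(24,12) = 2,704,156.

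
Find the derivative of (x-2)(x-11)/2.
(2x - 13)/2

Reasoning: d/dx[(x-2)(x-11)] = (x-11) + (x-2) = 2x - 13. Dividing by 2 gives (2x - 13)/2.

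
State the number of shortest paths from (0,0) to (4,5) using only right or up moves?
126

Solution: Choose 4 rights from 9 moves: C(9,4) = 126.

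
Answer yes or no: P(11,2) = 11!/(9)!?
Yes

Working:
Permutation formula P(n,k) = n!/(n-k)!: 11!/9! = 39,916,800/362,880 = 110 = P(11,2). The statement holds.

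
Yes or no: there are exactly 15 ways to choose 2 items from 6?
C(6,2) = 15.

Answer: Yes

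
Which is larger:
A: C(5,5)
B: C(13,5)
B
A=C(5,5)=1, B=C(13,5)=1,287.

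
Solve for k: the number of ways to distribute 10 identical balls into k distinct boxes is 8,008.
7

Reasoning: Stars and bars: the count is C(10+k−1, k−1), increasing in k. k=5: C(14,4) = 1,001, k=6: C(15,5) = 3,003, k=7: C(16,6) = 8,008 ✓. So k = 7.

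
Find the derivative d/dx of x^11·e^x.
(11x^10 + x^11)e^x

Reasoning: Product rule: d/dx[x^11]·e^x + x^11·d/dx[e^x] = 11x^{10}e^x + x^11e^x.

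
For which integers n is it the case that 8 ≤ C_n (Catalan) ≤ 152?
4, 5, 6
C_3=5; C_4=14; C_5=42; C_6=132; C_7=429. So valid n = 4, 5, 6.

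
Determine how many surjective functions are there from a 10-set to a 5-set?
5,103,000

Onto functions = 5! × S(10,5)
First compute S(10,5) via recurrence:
Using the Stirling recurrence: S(n,k) = k·S(n-1,k) + S(n-1,k-1)
S(10,5) = 5·S(9,5) + S(9,4)
         = 5·6951 + 7770
         = 34755 + 7770
         = 42,525
Then: 120 × 42525 = 5,103,000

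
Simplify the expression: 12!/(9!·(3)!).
220

Solution: This is C(12,9) = 220.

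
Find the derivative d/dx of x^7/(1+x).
(7x^6(1+x) - x^7)/(1+x)²

Reasoning: Quotient rule: [7x^{6}(1+x) - x^7]/(1+x)².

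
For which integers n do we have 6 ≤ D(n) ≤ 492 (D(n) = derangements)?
4, 5, 6

Reasoning: Using D(n) = (n−1)[D(n−1) + D(n−2)] with D(1)=0, D(2)=1: D(3)=2; D(4)=9; D(5)=44; D(6)=265; D(7)=1,854. So valid n = 4, 5, 6.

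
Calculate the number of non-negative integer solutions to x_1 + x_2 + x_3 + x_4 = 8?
165

Solution: C(8+4-1, 4-1) = 165.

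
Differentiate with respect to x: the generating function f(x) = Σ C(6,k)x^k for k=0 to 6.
Σ k·C(6,k)x^(k-1) for k=1 to 6

Reasoning: Term-by-term differentiation gives Σ k·C(6,k)x^{k-1} for k=1 to 6.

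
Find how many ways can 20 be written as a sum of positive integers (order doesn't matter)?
Pentagonal recurrence p(n) = p(n−1) + p(n−2) − p(n−5) − p(n−7) + …: p(20) = p(19) + p(18) − p(15) − p(13) + p(8) + p(5) = 490 + 385 − 176 − 101 + 22 + 7 = 627.
Final answer: 627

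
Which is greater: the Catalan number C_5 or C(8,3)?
C(8,3)

Reasoning: C_5 = C(10,5)/(5+1) = 252/6 = 42; C(8,3) = 56.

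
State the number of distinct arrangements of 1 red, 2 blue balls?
Multinomial: 3!/(1! × 2!) = 3.
Final answer: 3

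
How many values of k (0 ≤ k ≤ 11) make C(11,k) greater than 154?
6

Solution: Row 11 is unimodal and symmetric about k=11/2. C(11,2)=55 ≤ 154; C(11,3)=165 > 154; by symmetry C(11,k) > 154 for k = 3..8. That's 8 - 3 + 1 = 6 values.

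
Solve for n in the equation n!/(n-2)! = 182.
14

n!/(n-2)! = n×(n-1), a product of 2 consecutive integers ≈ (n−0.5)^2. 182^(1/2) + 0.5 ≈ 14.0; check n = 14: 14×13 = 182 ✓. So n = 14.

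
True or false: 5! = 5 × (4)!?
True

By definition n! = n × (n-1)!, so 5! = 5 × 4!.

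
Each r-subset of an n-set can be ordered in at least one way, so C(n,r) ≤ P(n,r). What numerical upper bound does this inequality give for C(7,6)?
5,040

Reasoning: P(7,6) = 7·6·5·4·3·2 = 5,040, so C(7,6) ≤ 5,040. (The bound is loose by a factor of 6! = 720: C(7,6) = 5,040/720 = 7.)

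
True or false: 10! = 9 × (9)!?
10! = 10 × 9! = 3,628,800, but 9 × 9! = 3,265,920.

Answer: False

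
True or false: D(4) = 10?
False

Explanation: Derangements of 4 elements: D(4) = (4-1)·[D(3) + D(2)] = 3·[2 + 1] = 9.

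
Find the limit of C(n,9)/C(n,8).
∞

C(n,9)/C(n,8) = (n-8)/9 → ∞ as n → ∞.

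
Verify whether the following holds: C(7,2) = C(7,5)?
True

Working:
Symmetry C(n,k) = C(n,n-k): C(7,2) = 21 and C(7,5) = 21. Both sides agree, so the statement holds.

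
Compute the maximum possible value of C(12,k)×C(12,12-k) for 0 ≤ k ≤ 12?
C(12,k)·C(12,12-k) = C(12,k)², maximised at the centre k = 6: C(12,6)² = 853,776.
Final answer: 853,776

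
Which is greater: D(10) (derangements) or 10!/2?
D(10) = (10-1)·[D(9) + D(8)] = 9·[133,496 + 14,833] = 1,334,961; 10!/2 = 3,628,800/2 = 1,814,400.

Answer: 10!/2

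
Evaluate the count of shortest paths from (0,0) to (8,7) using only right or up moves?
6,435

Choose 8 rights from 15 moves: C(15,8) = 6,435.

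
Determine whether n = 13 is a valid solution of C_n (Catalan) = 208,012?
No

Working:
C_13 = C(26,13)/(13+1) = 10,400,600/14 = 742,900, which does not equal 208,012.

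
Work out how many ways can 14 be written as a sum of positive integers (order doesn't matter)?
135

Solution: Pentagonal recurrence p(n) = p(n−1) + p(n−2) − p(n−5) − p(n−7) + …: p(14) = p(13) + p(12) − p(9) − p(7) + p(2) = 101 + 77 − 30 − 15 + 2 = 135.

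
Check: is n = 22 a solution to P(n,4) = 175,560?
Yes

Solution: P(22,4) = 22·21·20·19 = 175,560, which equals 175,560.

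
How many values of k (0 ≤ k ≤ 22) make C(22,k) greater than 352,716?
5

Working:
Row 22 is unimodal and symmetric about k=22/2. C(22,8)=319,770 ≤ 352,716; C(22,9)=497,420 > 352,716; by symmetry C(22,k) > 352,716 for k = 9..13. That's 13 - 9 + 1 = 5 values.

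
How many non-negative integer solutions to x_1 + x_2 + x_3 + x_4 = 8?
165

C(8+4-1, 4-1) = 165.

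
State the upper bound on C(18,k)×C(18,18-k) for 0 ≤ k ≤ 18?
C(18,k)·C(18,18-k) = C(18,k)², maximised at the centre k = 9: C(18,9)² = 2,363,904,400.

Answer: 2,363,904,400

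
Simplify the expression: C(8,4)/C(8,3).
C(n,k+1)/C(n,k) = (n−k)/(k+1). Here (8−3)/(3+1) = 5/4 = 5/4.
Final answer: 5/4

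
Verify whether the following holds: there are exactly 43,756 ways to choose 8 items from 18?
C(18,8) = 43,758 ≠ 43756.

Answer: False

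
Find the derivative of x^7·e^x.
Product rule: d/dx[x^7]·e^x + x^7·d/dx[e^x] = 7x^{6}e^x + x^7e^x.

Answer: (7x^6 + x^7)e^x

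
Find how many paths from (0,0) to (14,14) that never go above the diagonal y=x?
2,674,440

Reasoning: Counted by the Catalan number C_14: C_14 = C(28,14)/(14+1) = 40,116,600/15 = 2,674,440.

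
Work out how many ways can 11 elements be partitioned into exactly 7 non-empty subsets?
This equals S(11,7), the Stirling number of the 2nd kind.
Using the Stirling recurrence: S(n,k) = k·S(n-1,k) + S(n-1,k-1)
S(11,7) = 7·S(10,7) + S(10,6)
         = 7·5880 + 22827
         = 41160 + 22827
         = 63,987
Final answer: 63,987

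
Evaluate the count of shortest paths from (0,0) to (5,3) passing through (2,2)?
24
To (2,2): C(4,2)=6. From there: C(4,3)=4. Total: 24.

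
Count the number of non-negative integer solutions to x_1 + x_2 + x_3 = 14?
120

Working:
C(14+3-1, 3-1) = 120.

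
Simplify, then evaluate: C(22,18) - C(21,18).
5,985

Solution: C(22,18) - C(21,18) = C(21,17) = 5,985.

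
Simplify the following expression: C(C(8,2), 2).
378

Explanation: C(8,2) = 28, then C(28, 2) = 378.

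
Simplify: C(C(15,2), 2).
5,460

C(15,2) = 105, then C(105, 2) = 5,460.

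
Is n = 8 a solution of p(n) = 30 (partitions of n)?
Pentagonal recurrence p(n) = p(n−1) + p(n−2) − p(n−5) − p(n−7) + …: p(8) = p(7) + p(6) − p(3) − p(1) = 15 + 11 − 3 − 1 = 22, which does not equal 30.
Final answer: No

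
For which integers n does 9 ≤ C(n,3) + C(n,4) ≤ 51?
5, 6

Reasoning: C(4,3)+C(4,4)=5; C(5,3)+C(5,4)=15; C(6,3)+C(6,4)=35; C(7,3)+C(7,4)=70. So valid n = 5, 6.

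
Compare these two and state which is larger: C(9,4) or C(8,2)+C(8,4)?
C(9,4)

Explanation: C(9,4)=126; C(8,2)+C(8,4)=28+70=98.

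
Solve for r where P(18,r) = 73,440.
P(18,r) = 18·17·…·(18−r+1), a product of r factors. Multiplying down from 18: 18 = 18; 18·17 = 306; 18·17·16 = 4,896; 18·17·16·15 = 73,440 ✓ (4 factors). So r = 4.
Final answer: 4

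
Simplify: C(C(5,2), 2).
45

Explanation: C(5,2) = 10, then C(10, 2) = 45.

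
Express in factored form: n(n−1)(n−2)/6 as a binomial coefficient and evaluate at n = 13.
C(n,3); C(13,3) = 286
n(n−1)(n−2)/6 = n!/(3!(n−3)!) = C(n,3). At n = 13: C(13,3) = 286.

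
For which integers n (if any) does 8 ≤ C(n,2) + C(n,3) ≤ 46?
4, 5, 6

Solution: C(3,2)+C(3,3)=4; C(4,2)+C(4,3)=10; C(5,2)+C(5,3)=20; C(6,2)+C(6,3)=35; C(7,2)+C(7,3)=56. So valid n = 4, 5, 6.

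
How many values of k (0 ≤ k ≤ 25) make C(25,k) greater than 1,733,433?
8

Reasoning: Row 25 is unimodal and symmetric about k=25/2. C(25,8)=1,081,575 ≤ 1,733,433; C(25,9)=2,042,975 > 1,733,433; by symmetry C(25,k) > 1,733,433 for k = 9..16. That's 16 - 9 + 1 = 8 values.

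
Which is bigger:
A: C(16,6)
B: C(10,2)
A

Working:
A=C(16,6)=8,008, B=C(10,2)=45.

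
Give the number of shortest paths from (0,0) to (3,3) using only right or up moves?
20

Explanation: Choose 3 rights from 6 moves: C(6,3) = 20.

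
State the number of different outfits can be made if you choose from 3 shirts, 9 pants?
27

Reasoning: By the multiplication principle: 3 × 9 = 27.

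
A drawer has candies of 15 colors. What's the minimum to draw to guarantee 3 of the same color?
31

Working:
Worst case: 2 of each = 30. One more: 31.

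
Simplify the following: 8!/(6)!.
56

This equals 8×7 = 56.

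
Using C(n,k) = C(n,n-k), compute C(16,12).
1,820

Reasoning: C(16,12) = C(16,4) = 1,820.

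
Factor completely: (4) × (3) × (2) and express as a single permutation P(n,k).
Product of 3 consecutive descending integers starting at 4: P(4,3) = 4!/1! = 24.
Final answer: P(4,3) = 4!/(1)!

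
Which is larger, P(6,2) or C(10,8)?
C(10,8)
P(6,2)=30, C(10,8)=45.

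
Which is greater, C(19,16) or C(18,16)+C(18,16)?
C(19,16)
C(19,16)=969; C(18,16)+C(18,16)=153+153=306.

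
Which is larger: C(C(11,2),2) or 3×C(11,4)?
C(C(11,2),2)

Explanation: C(C(11,2),2)=1,485, 3×C(11,4)=990.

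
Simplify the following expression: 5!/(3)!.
20
This equals 5×4 = 20.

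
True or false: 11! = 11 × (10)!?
True

Explanation: By definition n! = n × (n-1)!, so 11! = 11 × 10!.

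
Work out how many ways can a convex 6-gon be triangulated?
Using the Catalan number formula: C_n = C(2n, n) / (n+1)
C_4 = C(8, 4) / (4+1)
     = 70 / 5
     = 14
Final answer: 14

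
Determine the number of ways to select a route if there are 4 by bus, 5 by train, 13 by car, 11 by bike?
33

Solution: By the addition principle: 4 + 5 + 13 + 11 = 33.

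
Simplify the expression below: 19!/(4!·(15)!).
3,876

Solution: This is C(19,4) = 3,876.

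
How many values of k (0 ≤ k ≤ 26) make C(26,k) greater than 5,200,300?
7

Working:
Row 26 is unimodal and symmetric about k=26/2. C(26,9)=3,124,550 ≤ 5,200,300; C(26,10)=5,311,735 > 5,200,300; by symmetry C(26,k) > 5,200,300 for k = 10..16. That's 16 - 10 + 1 = 7 values.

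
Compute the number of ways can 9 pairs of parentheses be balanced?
4,862
Using the Catalan number formula: C_n = C(2n, n) / (n+1)
C_9 = C(18, 9) / (9+1)
     = 48620 / 10
     = 4,862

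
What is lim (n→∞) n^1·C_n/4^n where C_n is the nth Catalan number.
C_n ~ 4^n/(n^(3/2)√π), so n^1·C_n/4^n ~ n^(1 − 3/2)/√π → 0.
Final answer: 0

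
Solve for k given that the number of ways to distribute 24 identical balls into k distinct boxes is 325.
3

Working:
Stars and bars: the count is C(24+k−1, k−1), increasing in k. k=2: C(25,1) = 25, k=3: C(26,2) = 325 ✓. So k = 3.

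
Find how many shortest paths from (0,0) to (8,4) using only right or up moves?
Choose 8 rights from 12 moves: C(12,8) = 495.

Answer: 495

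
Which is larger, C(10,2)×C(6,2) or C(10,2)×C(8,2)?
C(10,2)×C(8,2)

Working:
C(10,2)×C(6,2)=675, C(10,2)×C(8,2)=1,260.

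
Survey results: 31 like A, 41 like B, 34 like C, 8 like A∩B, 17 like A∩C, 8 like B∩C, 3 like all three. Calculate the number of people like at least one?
|A∪B∪C| = 31+41+34-8-17-8+3 = 76.

Answer: 76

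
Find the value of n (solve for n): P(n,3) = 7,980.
P(n,3) = n(n−1)(n−2) is increasing in n; n(n−1)(n−2) ≈ (n−1)^3 = 7,980 gives n ≈ 21.0. Check: P(19,3) = 5,814, P(20,3) = 6,840, P(21,3) = 7,980 ✓. So n = 21.

Answer: 21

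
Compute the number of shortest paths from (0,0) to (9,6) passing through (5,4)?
1,890
To (5,4): C(9,5)=126. From there: C(6,4)=15. Total: 1,890.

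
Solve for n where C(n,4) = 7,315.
22

Solution: C(n,4) = n(n−1)(n−2)(n−3)/4! is increasing in n, and n(n−1)(n−2)(n−3) = 4!·7,315 = 175,560 ≈ (n−1.5)^4 gives n ≈ 22.0. Check: C(20,4) = 4,845, C(21,4) = 5,985, C(22,4) = 7,315 ✓. So n = 22.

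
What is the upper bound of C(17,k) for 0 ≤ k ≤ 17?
24,310

Reasoning: Maximum at k = 8 or k = 9: C(17,8) = 24,310.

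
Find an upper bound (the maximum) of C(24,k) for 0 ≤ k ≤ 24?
2,704,156

Working:
Maximum at k = 12: C(24,12) = 2,704,156.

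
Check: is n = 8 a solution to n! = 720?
No

Working:
8! = 8·7! = 8·5,040 = 40,320, which does not equal 720.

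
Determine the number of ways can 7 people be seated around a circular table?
720

Working:
Circular arrangements: (7-1)! = 720.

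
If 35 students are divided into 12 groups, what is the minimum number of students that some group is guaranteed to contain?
Pigeonhole: ⌈35/12⌉ = 3.

Answer: 3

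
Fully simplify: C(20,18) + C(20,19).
210
By Pascal's identity: C(21,19) = 210.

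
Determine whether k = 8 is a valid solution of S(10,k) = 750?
Yes

Explanation: S(10,8) = 8·S(9,8) + S(9,7) = 8·36 + 462 = 750, which equals 750.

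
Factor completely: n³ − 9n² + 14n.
n(n − 2)(n − 7)

n³ − 9n² + 14n = n(n² − 9n + 14) = n(n − 2)(n − 7).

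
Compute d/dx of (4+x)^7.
7(4+x)^6

Working:
Using the power rule: d/dx (4+x)^7 = 7(4+x)^{6}.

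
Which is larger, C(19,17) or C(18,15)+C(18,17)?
C(18,15)+C(18,17)

Solution: C(19,17)=171; C(18,15)+C(18,17)=816+18=834.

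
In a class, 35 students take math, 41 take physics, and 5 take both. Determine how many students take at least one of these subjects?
|A∪B| = |A|+|B|-|A∩B| = 35+41-5 = 71.
Final answer: 71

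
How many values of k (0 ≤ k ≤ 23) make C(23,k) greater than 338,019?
Row 23 is unimodal and symmetric about k=23/2. C(23,7)=245,157 ≤ 338,019; C(23,8)=490,314 > 338,019; by symmetry C(23,k) > 338,019 for k = 8..15. That's 15 - 8 + 1 = 8 values.
Final answer: 8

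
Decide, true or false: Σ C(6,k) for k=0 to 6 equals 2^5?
Binomial theorem: Σ C(6,k) = (1+1)^6 = 2^6 = 64; RHS 2^5 = 32.
Final answer: False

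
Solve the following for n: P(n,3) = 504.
P(n,3) = n(n−1)(n−2) is increasing in n; n(n−1)(n−2) ≈ (n−1)^3 = 504 gives n ≈ 9.0. Check: P(7,3) = 210, P(8,3) = 336, P(9,3) = 504 ✓. So n = 9.
Final answer: 9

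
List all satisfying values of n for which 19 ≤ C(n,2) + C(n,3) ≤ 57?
5, 6, 7

Reasoning: C(4,2)+C(4,3)=10; C(5,2)+C(5,3)=20; C(6,2)+C(6,3)=35; C(7,2)+C(7,3)=56; C(8,2)+C(8,3)=84. So valid n = 5, 6, 7.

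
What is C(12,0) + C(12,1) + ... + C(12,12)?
4,096

Reasoning: Sum of binomial coefficients = 2^12 = 4,096.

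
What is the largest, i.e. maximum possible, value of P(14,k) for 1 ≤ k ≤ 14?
P(14,k) increases in k, so maximum at k = 14: 14! = 87,178,291,200.
Final answer: 87,178,291,200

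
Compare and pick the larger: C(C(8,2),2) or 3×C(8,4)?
C(C(8,2),2)=378, 3×C(8,4)=210.

Answer: C(C(8,2),2)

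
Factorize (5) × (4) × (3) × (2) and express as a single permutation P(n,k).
P(5,4) = 5!/(1)!

Reasoning: Product of 4 consecutive descending integers starting at 5: P(5,4) = 5!/1! = 120.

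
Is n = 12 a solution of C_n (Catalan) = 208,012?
C_12 = C(24,12)/(12+1) = 2,704,156/13 = 208,012, which equals 208,012.

Answer: Yes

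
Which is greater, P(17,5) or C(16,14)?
P(17,5)

Explanation: P(17,5)=742,560, C(16,14)=120.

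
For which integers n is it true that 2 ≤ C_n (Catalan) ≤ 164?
2, 3, 4, 5, 6

Working:
C_1=1; C_2=2; C_3=5; C_4=14; C_5=42; C_6=132; C_7=429. So valid n = 2, 3, 4, 5, 6.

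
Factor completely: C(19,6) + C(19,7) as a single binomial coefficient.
C(20,7)

Working:
By Pascal's identity: C(19,6) + C(19,7) = C(20,7) = 77,520.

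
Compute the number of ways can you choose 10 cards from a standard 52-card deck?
15,820,024,220

Working:
C(52,10) = 15,820,024,220.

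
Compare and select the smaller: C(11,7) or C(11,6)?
C(11,7)

Working:
C(11,7)=330, C(11,6)=462.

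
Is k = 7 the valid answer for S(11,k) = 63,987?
Yes

Explanation: S(11,7) = 7·S(10,7) + S(10,6) = 7·5,880 + 22,827 = 63,987, which equals 63,987.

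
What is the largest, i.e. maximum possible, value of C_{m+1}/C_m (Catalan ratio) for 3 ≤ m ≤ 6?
13/4

Solution: C_{m+1}/C_m = 2(2m+1)/(m+2), which increases with m. Maximum at m = 6: 2·13/8 = 13/4.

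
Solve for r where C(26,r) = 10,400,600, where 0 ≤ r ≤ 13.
13

Explanation: C(26,r) is increasing for 0 ≤ r ≤ 13. Stepping up (C(26,r+1) = C(26,r)·(26−r)/(r+1)): C(26,1) = 26, C(26,2) = 325, C(26,3) = 2,600, C(26,4) = 14,950, C(26,5) = 65,780, C(26,6) = 230,230, C(26,7) = 657,800, C(26,8) = 1,562,275, C(26,9) = 3,124,550, C(26,10) = 5,311,735, C(26,11) = 7,726,160, C(26,12) = 9,657,700, C(26,13) = 10,400,600 ✓. So r = 13.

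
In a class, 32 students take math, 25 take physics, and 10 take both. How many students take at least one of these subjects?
47

Reasoning: |A∪B| = |A|+|B|-|A∩B| = 32+25-10 = 47.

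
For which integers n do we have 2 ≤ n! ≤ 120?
2, 3, 4, 5

Reasoning: n! is strictly increasing; 2! = 2 and 5! = 120, so valid n = 2, 3, 4, 5.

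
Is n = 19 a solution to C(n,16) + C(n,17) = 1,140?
Yes

Solution: C(19,16) + C(19,17) = 969 + 171 = 1,140, which equals 1,140.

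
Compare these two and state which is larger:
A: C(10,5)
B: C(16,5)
B

Reasoning: A=C(10,5)=252, B=C(16,5)=4,368.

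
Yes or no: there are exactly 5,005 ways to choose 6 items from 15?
Yes

Solution: C(15,6) = 5,005.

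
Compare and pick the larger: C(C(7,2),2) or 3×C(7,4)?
C(C(7,2),2)

Explanation: C(C(7,2),2)=210, 3×C(7,4)=105.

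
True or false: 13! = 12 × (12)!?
False

Explanation: 13! = 13 × 12! = 6,227,020,800, but 12 × 12! = 5,748,019,200.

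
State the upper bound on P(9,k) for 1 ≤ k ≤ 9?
362,880

Solution: P(9,k) increases in k, so maximum at k = 9: 9! = 362,880.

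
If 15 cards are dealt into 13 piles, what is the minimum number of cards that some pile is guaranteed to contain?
2

Pigeonhole: ⌈15/13⌉ = 2.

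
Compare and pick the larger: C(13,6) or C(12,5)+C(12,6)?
By Pascal's identity: C(13,6) = C(12,5)+C(12,6) = 1,716. Equal.

Answer: Equal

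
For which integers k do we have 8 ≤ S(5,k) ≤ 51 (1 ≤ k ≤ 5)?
S(5,1)=1; S(5,2)=15; S(5,3)=25; S(5,4)=10; S(5,5)=1. So valid k = 2, 3, 4.
Final answer: 2, 3, 4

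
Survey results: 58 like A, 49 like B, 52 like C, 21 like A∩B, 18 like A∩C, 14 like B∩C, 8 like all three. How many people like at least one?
114
|A∪B∪C| = 58+49+52-21-18-14+8 = 114.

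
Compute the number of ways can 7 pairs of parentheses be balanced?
Using the Catalan number formula: C_n = C(2n, n) / (n+1)
C_7 = C(14, 7) / (7+1)
     = 3432 / 8
     = 429
Final answer: 429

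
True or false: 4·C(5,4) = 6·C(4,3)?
Absorption identity k·C(n,k) = n·C(n-1,k-1). LHS = 4·5 = 20; RHS = 6·4 = 24.
Final answer: False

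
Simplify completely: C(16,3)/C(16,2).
14/3
C(n,k+1)/C(n,k) = (n−k)/(k+1). Here (16−2)/(2+1) = 14/3 = 14/3.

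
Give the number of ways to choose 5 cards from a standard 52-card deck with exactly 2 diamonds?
712,842

Reasoning: 13 diamonds and 39 non-diamonds: C(13,2) × C(39,3) = 78 × 9139 = 712,842.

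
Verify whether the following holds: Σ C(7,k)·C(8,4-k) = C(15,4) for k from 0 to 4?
Vandermonde's identity gives C(15,4) = 1,365; RHS C(15,4) = 1,365.
Final answer: True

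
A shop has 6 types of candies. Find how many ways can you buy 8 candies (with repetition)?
1,287

Explanation: Stars and bars: C(8+6-1, 8) = C(13, 8) = 1,287.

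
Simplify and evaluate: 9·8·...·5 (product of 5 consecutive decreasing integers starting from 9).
15,120

Explanation: This is P(9,5) = 9!/(4)! = 15,120.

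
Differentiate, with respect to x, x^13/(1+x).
Quotient rule: [13x^{12}(1+x) - x^13]/(1+x)².
Final answer: (13x^12(1+x) - x^13)/(1+x)²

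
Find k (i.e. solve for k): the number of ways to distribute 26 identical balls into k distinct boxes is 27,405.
Stars and bars: the count is C(26+k−1, k−1), increasing in k. k=3: C(28,2) = 378, k=4: C(29,3) = 3,654, k=5: C(30,4) = 27,405 ✓. So k = 5.
Final answer: 5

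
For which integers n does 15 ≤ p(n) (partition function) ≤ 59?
7, 8, 9, 10, 11

Reasoning: Tabulating p(n) via p(n) = p(n−1) + p(n−2) − p(n−5) − p(n−7) + …: p(6)=11; p(7)=15; p(8)=22; p(9)=30; p(10)=42; p(11)=56; p(12)=77. So valid n = 7, 8, 9, 10, 11.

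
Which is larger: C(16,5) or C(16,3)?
C(16,5)

Solution: C(16,5)=4,368, C(16,3)=560.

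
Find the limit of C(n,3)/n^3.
1/6
C(n,3) ≈ n^3/3! for large n. Limit = 1/3! = 1/6.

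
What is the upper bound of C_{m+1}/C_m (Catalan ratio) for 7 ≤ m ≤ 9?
38/11

Explanation: C_{m+1}/C_m = 2(2m+1)/(m+2), which increases with m. Maximum at m = 9: 2·19/11 = 38/11.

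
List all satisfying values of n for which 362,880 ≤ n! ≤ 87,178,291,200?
9, 10, 11, 12, 13, 14

Working:
n! is strictly increasing; 9! = 362,880 and 14! = 87,178,291,200, so valid n = 9, 10, 11, 12, 13, 14.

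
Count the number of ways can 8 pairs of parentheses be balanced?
1,430

Reasoning: Using the Catalan number formula: C_n = C(2n, n) / (n+1)
C_8 = C(16, 8) / (8+1)
     = 12870 / 9
     = 1,430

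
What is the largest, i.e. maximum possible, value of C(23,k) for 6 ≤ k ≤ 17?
1,352,078

C(23,k) is maximised at the centre of the row: C(23,11) = 1,352,078.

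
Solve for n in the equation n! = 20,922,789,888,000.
16

Solution: n! is strictly increasing. 14! = 87,178,291,200, 15! = 1,307,674,368,000, 16! = 20,922,789,888,000 ✓. So n = 16.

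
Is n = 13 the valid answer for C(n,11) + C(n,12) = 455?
No

Solution: C(13,11) + C(13,12) = 78 + 13 = 91, which does not equal 455.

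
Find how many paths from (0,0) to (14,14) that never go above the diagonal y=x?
2,674,440

Solution: Counted by the Catalan number C_14: C_14 = C(28,14)/(14+1) = 40,116,600/15 = 2,674,440.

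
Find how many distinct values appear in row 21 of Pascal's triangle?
11
Row 21 has entries C(21,0)..C(21,21); by symmetry C(21,k)=C(21,21-k), giving 11 distinct values.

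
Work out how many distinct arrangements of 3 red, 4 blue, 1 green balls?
Multinomial: 8!/(3! × 4! × 1!) = 280.
Final answer: 280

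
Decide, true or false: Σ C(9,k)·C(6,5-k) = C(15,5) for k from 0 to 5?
True

Working:
Vandermonde's identity gives C(15,5) = 3,003; RHS C(15,5) = 3,003.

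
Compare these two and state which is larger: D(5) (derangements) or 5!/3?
D(5)

Solution: D(5) = (5-1)·[D(4) + D(3)] = 4·[9 + 2] = 44; 5!/3 = 120/3 = 40.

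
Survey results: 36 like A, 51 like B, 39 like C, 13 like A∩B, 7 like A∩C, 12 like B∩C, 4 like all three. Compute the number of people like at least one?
98
|A∪B∪C| = 36+51+39-13-7-12+4 = 98.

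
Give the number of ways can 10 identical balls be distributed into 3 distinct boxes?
66
C(10+3-1, 3-1) = C(12, 2) = 66.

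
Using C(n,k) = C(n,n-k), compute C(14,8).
3,003

Reasoning: C(14,8) = C(14,6) = 3,003.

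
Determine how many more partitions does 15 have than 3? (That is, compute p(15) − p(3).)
173
Pentagonal recurrence p(n) = p(n−1) + p(n−2) − p(n−5) − p(n−7) + …: p(15) = p(14) + p(13) − p(10) − p(8) + p(3) + p(0) = 135 + 101 − 42 − 22 + 3 + 1 = 176.
p(3) = p(2) + p(1) = 2 + 1 = 3.
Difference = 176 − 3 = 173.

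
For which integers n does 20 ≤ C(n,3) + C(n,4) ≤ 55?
6
C(5,3)+C(5,4)=15; C(6,3)+C(6,4)=35; C(7,3)+C(7,4)=70. So valid n = 6.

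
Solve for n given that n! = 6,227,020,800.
13

Reasoning: n! is strictly increasing. 11! = 39,916,800, 12! = 479,001,600, 13! = 6,227,020,800 ✓. So n = 13.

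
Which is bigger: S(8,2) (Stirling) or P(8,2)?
S(8,2)

Explanation: S(8,2) = 2·S(7,2) + S(7,1) = 2·63 + 1 = 127; P(8,2) = 56.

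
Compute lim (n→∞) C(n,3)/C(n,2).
∞

C(n,3)/C(n,2) = (n-2)/3 → ∞ as n → ∞.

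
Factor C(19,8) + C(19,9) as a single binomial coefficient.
By Pascal's identity: C(19,8) + C(19,9) = C(20,9) = 167,960.

Answer: C(20,9)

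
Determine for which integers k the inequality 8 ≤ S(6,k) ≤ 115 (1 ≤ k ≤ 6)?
S(6,1)=1; S(6,2)=31; S(6,3)=90; S(6,4)=65; S(6,5)=15; S(6,6)=1. So valid k = 2, 3, 4, 5.

Answer: 2, 3, 4, 5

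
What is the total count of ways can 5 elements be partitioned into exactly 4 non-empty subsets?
This equals S(5,4), the Stirling number of the 2nd kind.
Using the Stirling recurrence: S(n,k) = k·S(n-1,k) + S(n-1,k-1)
S(5,4) = 4·S(4,4) + S(4,3)
         = 4·1 + 6
         = 4 + 6
         = 10

Answer: 10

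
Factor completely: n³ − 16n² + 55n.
n(n − 5)(n − 11)

Explanation: n³ − 16n² + 55n = n(n² − 16n + 55) = n(n − 5)(n − 11).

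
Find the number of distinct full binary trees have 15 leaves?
2,674,440

Using the Catalan number formula: C_n = C(2n, n) / (n+1)
C_14 = C(28, 14) / (14+1)
     = 40116600 / 15
     = 2,674,440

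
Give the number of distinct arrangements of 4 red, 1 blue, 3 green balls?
280

Multinomial: 8!/(4! × 1! × 3!) = 280.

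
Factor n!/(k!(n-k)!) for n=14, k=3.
C(14,3) = 364

Solution: This is the binomial coefficient C(14,3) = 364.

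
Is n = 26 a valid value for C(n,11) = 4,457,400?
C(26,11) = 26·25·24·23·22·21·20·19·18·17·16/11! = 308,403,583,488,000/39,916,800 = 7,726,160, which does not equal 4,457,400.
Final answer: No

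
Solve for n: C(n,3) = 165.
11

Reasoning: C(n,3) = n(n−1)(n−2)/3! is increasing in n, and n(n−1)(n−2) = 3!·165 = 990 ≈ (n−1)^3 gives n ≈ 11.0. Check: C(9,3) = 84, C(10,3) = 120, C(11,3) = 165 ✓. So n = 11.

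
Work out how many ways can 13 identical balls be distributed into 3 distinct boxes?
105

Explanation: C(13+3-1, 3-1) = C(15, 2) = 105.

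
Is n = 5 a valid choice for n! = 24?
No

Explanation: 5! = 5·4! = 5·24 = 120, which does not equal 24.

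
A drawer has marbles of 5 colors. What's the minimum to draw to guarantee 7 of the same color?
31

Solution: Worst case: 6 of each = 30. One more: 31.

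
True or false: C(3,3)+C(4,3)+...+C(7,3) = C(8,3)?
Hockey stick identity gives Σ = C(8,4) = 70; RHS C(8,3) = 56.

Answer: False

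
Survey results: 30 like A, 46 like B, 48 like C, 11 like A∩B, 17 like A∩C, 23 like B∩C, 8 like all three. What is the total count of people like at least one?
81

|A∪B∪C| = 30+46+48-11-17-23+8 = 81.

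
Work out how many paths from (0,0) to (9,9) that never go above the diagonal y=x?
4,862
Counted by the Catalan number C_9: C_9 = C(18,9)/(9+1) = 48,620/10 = 4,862.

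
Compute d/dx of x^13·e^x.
Product rule: d/dx[x^13]·e^x + x^13·d/dx[e^x] = 13x^{12}e^x + x^13e^x.
Final answer: (13x^12 + x^13)e^x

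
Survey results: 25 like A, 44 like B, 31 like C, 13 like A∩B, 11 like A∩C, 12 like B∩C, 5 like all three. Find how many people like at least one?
|A∪B∪C| = 25+44+31-13-11-12+5 = 69.
Final answer: 69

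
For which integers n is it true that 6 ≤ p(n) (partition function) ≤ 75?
5, 6, 7, 8, 9, 10, 11

Reasoning: Tabulating p(n) via p(n) = p(n−1) + p(n−2) − p(n−5) − p(n−7) + …: p(4)=5; p(5)=7; p(6)=11; p(7)=15; p(8)=22; p(9)=30; p(10)=42; p(11)=56; p(12)=77. So valid n = 5, 6, 7, 8, 9, 10, 11.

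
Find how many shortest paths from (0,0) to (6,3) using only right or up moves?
84

Working:
Choose 6 rights from 9 moves: C(9,6) = 84.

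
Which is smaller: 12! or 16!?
12!

Explanation: 12!=479,001,600, 16!=20,922,789,888,000. 16! > 12!.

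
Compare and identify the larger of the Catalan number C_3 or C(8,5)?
C_3 = C(6,3)/(3+1) = 20/4 = 5; C(8,5) = 56.

Answer: C(8,5)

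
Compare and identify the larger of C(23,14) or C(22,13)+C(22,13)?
C(22,13)+C(22,13)

Reasoning: C(23,14)=817,190; C(22,13)+C(22,13)=497,420+497,420=994,840.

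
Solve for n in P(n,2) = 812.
29

Reasoning: P(n,2) = n(n−1) is increasing in n; n(n−1) ≈ (n−0.5)^2 = 812 gives n ≈ 29.0. Check: P(27,2) = 702, P(28,2) = 756, P(29,2) = 812 ✓. So n = 29.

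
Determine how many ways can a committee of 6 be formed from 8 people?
28
C(8,6) = 8! / (6! × (8-6)!)
         = 8! / (6! × 2!)
         = 28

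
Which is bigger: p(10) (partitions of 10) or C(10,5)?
C(10,5)

Solution: Pentagonal recurrence p(n) = p(n−1) + p(n−2) − p(n−5) − p(n−7) + …: p(10) = p(9) + p(8) − p(5) − p(3) = 30 + 22 − 7 − 3 = 42; C(10,5) = 252.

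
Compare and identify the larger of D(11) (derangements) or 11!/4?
D(11)

Solution: D(11) = (11-1)·[D(10) + D(9)] = 10·[1,334,961 + 133,496] = 14,684,570; 11!/4 = 39,916,800/4 = 9,979,200.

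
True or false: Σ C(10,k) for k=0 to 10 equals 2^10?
True

Solution: Binomial theorem: Σ C(10,k) = (1+1)^10 = 2^10 = 1,024; RHS 2^10 = 1,024.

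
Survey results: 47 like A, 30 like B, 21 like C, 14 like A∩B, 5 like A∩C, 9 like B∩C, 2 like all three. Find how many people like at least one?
72

Working:
|A∪B∪C| = 47+30+21-14-5-9+2 = 72.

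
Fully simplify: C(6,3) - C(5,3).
C(6,3) - C(5,3) = C(5,2) = 10.
Final answer: 10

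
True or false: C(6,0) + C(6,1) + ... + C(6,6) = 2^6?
True

Reasoning: Binomial theorem with x = y = 1: Σ C(6,i) = (1+1)^6 = 2^6 = 64. The statement holds.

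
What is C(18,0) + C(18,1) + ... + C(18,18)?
Sum of binomial coefficients = 2^18 = 262,144.
Final answer: 262,144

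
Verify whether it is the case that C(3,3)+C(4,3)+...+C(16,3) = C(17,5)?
False
Hockey stick identity gives Σ = C(17,4) = 2,380; RHS C(17,5) = 6,188.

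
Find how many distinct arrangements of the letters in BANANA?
Word has 6 letters (B=1, A=3, N=2). Arrangements: 6!/Π(k!) = 60.
Final answer: 60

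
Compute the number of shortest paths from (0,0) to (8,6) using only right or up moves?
3,003

Working:
Choose 8 rights from 14 moves: C(14,8) = 3,003.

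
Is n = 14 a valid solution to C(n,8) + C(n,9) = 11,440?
No

Solution: C(14,8) + C(14,9) = 3,003 + 2,002 = 5,005, which does not equal 11,440.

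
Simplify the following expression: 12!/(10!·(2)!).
This is C(12,10) = 66.

Answer: 66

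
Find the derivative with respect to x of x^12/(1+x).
(12x^11(1+x) - x^12)/(1+x)²
Quotient rule: [12x^{11}(1+x) - x^12]/(1+x)².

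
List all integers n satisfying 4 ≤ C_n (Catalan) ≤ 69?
3, 4, 5

Explanation: C_2=2; C_3=5; C_4=14; C_5=42; C_6=132. So valid n = 3, 4, 5.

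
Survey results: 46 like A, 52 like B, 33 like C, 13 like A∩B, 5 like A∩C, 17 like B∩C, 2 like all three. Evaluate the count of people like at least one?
98

Reasoning: |A∪B∪C| = 46+52+33-13-5-17+2 = 98.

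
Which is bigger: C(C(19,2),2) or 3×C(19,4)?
C(C(19,2),2)

Explanation: C(C(19,2),2)=14,535, 3×C(19,4)=11,628.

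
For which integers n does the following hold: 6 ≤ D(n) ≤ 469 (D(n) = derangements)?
Using D(n) = (n−1)[D(n−1) + D(n−2)] with D(1)=0, D(2)=1: D(3)=2; D(4)=9; D(5)=44; D(6)=265; D(7)=1,854. So valid n = 4, 5, 6.
Final answer: 4, 5, 6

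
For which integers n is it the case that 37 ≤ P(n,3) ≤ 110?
5

Solution: P(4,3)=24; P(5,3)=60; P(6,3)=120. So valid n = 5.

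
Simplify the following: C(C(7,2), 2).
210

Solution: C(7,2) = 21, then C(21, 2) = 210.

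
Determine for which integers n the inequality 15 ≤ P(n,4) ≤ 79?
4

Working:
P(3,4)=0; P(4,4)=24; P(5,4)=120. So valid n = 4.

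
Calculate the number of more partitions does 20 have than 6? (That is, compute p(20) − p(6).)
616

Pentagonal recurrence p(n) = p(n−1) + p(n−2) − p(n−5) − p(n−7) + …: p(20) = p(19) + p(18) − p(15) − p(13) + p(8) + p(5) = 490 + 385 − 176 − 101 + 22 + 7 = 627.
p(6) = p(5) + p(4) − p(1) = 7 + 5 − 1 = 11.
Difference = 627 − 11 = 616.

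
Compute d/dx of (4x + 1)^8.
Chain rule: 8(4x+1)^{7} × 4 = 32(4x+1)^{7}.
Final answer: 32(4x + 1)^7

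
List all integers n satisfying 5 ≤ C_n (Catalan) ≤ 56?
3, 4, 5

Solution: C_2=2; C_3=5; C_4=14; C_5=42; C_6=132. So valid n = 3, 4, 5.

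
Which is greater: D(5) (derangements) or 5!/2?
5!/2
D(5) = (5-1)·[D(4) + D(3)] = 4·[9 + 2] = 44; 5!/2 = 120/2 = 60.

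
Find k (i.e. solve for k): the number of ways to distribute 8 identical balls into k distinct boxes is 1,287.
6

Working:
Stars and bars: the count is C(8+k−1, k−1), increasing in k. k=4: C(11,3) = 165, k=5: C(12,4) = 495, k=6: C(13,5) = 1,287 ✓. So k = 6.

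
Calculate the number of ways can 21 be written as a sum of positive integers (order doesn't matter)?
792

Solution: Pentagonal recurrence p(n) = p(n−1) + p(n−2) − p(n−5) − p(n−7) + …: p(21) = p(20) + p(19) − p(16) − p(14) + p(9) + p(6) = 627 + 490 − 231 − 135 + 30 + 11 = 792.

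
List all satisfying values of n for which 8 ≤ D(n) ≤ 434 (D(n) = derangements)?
4, 5, 6
Using D(n) = (n−1)[D(n−1) + D(n−2)] with D(1)=0, D(2)=1: D(3)=2; D(4)=9; D(5)=44; D(6)=265; D(7)=1,854. So valid n = 4, 5, 6.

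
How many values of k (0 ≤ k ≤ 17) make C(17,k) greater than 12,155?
6

Working:
Row 17 is unimodal and symmetric about k=17/2. C(17,5)=6,188 ≤ 12,155; C(17,6)=12,376 > 12,155; by symmetry C(17,k) > 12,155 for k = 6..11. That's 11 - 6 + 1 = 6 values.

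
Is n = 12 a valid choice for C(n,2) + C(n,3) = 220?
C(12,2) + C(12,3) = 66 + 220 = 286, which does not equal 220.

Answer: No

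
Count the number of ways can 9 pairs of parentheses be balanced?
Using the Catalan number formula: C_n = C(2n, n) / (n+1)
C_9 = C(18, 9) / (9+1)
     = 48620 / 10
     = 4,862

Answer: 4,862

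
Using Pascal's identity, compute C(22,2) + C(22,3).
C(22,2) + C(22,3) = C(23,3) = 1,771.

Answer: 1,771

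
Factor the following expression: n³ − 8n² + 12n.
n(n − 2)(n − 6)

n³ − 8n² + 12n = n(n² − 8n + 12) = n(n − 2)(n − 6).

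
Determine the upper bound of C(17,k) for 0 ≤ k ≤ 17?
24,310

Solution: Maximum at k = 8 or k = 9: C(17,8) = 24,310.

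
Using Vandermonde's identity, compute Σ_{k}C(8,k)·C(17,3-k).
= C(8+17,3) = C(25,3) = 2,300.

Answer: 2,300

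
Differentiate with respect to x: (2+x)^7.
Using the power rule: d/dx (2+x)^7 = 7(2+x)^{6}.

Answer: 7(2+x)^6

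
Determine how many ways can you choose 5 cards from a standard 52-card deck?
2,598,960

Reasoning: C(52,5) = 2,598,960.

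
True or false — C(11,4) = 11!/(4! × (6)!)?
False

Reasoning: The correct denominator is 4!×7!, giving C(11,4) = 330; the stated RHS is 11!/(4!×6!) = 2,310 ≠ 330, so the statement does not hold.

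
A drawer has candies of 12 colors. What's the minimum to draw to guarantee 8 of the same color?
85

Worst case: 7 of each = 84. One more: 85.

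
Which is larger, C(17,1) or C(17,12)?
C(17,12)

Reasoning: C(17,1)=17, C(17,12)=6,188.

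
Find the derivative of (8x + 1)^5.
Chain rule: 5(8x+1)^{4} × 8 = 40(8x+1)^{4}.
Final answer: 40(8x + 1)^4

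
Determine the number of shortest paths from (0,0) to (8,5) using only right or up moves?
Choose 8 rights from 13 moves: C(13,8) = 1,287.
Final answer: 1,287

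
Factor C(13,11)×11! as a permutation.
P(13,11)

Working:
C(13,11)×11! = [13!/(11!(2)!)]×11! = 13!/(2)! = P(13,11) = 3,113,510,400.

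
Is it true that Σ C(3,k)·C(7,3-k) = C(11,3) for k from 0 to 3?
False

Explanation: Vandermonde's identity gives C(10,3) = 120; RHS C(11,3) = 165.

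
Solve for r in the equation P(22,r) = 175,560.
4

Explanation: P(22,r) = 22·21·…·(22−r+1), a product of r factors. Multiplying down from 22: 22 = 22; 22·21 = 462; 22·21·20 = 9,240; 22·21·20·19 = 175,560 ✓ (4 factors). So r = 4.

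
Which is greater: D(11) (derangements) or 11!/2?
11!/2
D(11) = (11-1)·[D(10) + D(9)] = 10·[1,334,961 + 133,496] = 14,684,570; 11!/2 = 39,916,800/2 = 19,958,400.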